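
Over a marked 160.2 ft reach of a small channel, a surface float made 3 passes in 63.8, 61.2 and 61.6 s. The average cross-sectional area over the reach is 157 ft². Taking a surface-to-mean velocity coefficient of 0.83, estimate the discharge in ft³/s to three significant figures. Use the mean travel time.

336 ft³/s

t̄ = (63.8 + 61.2 + 61.6) / 3 = 62.2 s
v_surface = L / t̄ = 160.2 / 62.2 = 2.576 ft/s
v_mean = 0.83 × 2.576 = 2.138 ft/s
Q = A × v_mean = 157 × 2.138 = 335.6 ft³/s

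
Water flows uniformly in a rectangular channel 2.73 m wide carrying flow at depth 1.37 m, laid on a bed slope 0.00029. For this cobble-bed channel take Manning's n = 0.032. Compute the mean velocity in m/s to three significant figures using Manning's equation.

0.413 m/s

A = b·y = 2.73 × 1.37 = 3.740 m²
P = b + 2y = 2.73 + 2×1.37 = 5.470 m
R = A/P = 3.740/5.470 = 0.6837 m
Q = (1/n)·A·R^(2/3)·S^(1/2) = (1/0.032) × 3.740 × 0.6837^(2/3) × 0.00029^(1/2) = 1.545 m³/s
V = Q/A = 1.545/3.740 = 0.4130 m/s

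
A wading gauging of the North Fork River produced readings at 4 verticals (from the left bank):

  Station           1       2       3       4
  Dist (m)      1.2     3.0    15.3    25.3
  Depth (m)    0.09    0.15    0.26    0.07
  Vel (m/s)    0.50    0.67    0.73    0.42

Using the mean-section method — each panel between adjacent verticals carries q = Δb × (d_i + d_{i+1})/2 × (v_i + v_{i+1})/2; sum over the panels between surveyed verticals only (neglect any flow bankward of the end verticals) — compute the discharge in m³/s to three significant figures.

Panel 1-2: Δb = 1.8 m, d̄ = (0.09+0.15)/2 = 0.12, v̄ = (0.50+0.67)/2 = 0.585 → q = 1.8×0.12×0.585 = 0.1264 m³/s
Panel 2-3: Δb = 12.3 m, d̄ = (0.15+0.26)/2 = 0.205, v̄ = (0.67+0.73)/2 = 0.7 → q = 12.3×0.205×0.7 = 1.765 m³/s
Panel 3-4: Δb = 10 m, d̄ = (0.26+0.07)/2 = 0.165, v̄ = (0.73+0.42)/2 = 0.575 → q = 10×0.165×0.575 = 0.9488 m³/s
Q = Σ q = 2.840 m³/s

2.84 m³/s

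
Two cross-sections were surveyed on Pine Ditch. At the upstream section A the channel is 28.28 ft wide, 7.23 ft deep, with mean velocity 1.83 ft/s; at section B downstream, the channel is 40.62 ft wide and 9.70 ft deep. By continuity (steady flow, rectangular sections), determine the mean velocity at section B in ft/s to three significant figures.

Q = A₁V₁ = (28.28×7.23) × 1.83 = 374.2 ft³/s
A₂ = 40.62 × 9.70 = 394.0 ft²
V₂ = Q/A₂ = 374.2/394.0 = 0.9496 ft/s

0.950 ft/s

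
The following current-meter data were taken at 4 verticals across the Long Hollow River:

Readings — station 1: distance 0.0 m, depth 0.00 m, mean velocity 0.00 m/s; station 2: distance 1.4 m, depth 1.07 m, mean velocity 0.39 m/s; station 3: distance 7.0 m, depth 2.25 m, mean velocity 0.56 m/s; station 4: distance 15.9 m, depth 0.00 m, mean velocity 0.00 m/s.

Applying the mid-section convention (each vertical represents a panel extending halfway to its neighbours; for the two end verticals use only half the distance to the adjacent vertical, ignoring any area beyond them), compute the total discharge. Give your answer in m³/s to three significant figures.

w_2 = (7.0 − 0.0)/2 = 3.5 m; q_2 = 0.39 × 1.07 × 3.5 = 1.461 m³/s
w_3 = (15.9 − 1.4)/2 = 7.25 m; q_3 = 0.56 × 2.25 × 7.25 = 9.135 m³/s
Stations 1, 4 contribute zero (depth or velocity is 0).
Q = Σ qᵢ = 10.60 m³/s

10.6 m³/s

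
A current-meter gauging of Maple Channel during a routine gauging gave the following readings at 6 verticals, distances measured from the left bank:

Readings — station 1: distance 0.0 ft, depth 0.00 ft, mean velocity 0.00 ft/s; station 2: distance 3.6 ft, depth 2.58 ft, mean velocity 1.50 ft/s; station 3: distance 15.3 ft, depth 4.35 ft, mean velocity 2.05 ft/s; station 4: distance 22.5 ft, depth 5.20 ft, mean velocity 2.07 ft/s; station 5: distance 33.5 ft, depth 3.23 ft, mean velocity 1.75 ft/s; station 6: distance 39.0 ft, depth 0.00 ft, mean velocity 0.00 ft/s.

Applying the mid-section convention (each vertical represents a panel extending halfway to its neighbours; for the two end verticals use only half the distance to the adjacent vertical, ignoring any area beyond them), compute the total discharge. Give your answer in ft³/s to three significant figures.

w_2 = (15.3 − 0.0)/2 = 7.65 ft; q_2 = 1.50 × 2.58 × 7.65 = 29.61 ft³/s
w_3 = (22.5 − 3.6)/2 = 9.45 ft; q_3 = 2.05 × 4.35 × 9.45 = 84.27 ft³/s
w_4 = (33.5 − 15.3)/2 = 9.1 ft; q_4 = 2.07 × 5.20 × 9.1 = 97.95 ft³/s
w_5 = (39.0 − 22.5)/2 = 8.25 ft; q_5 = 1.75 × 3.23 × 8.25 = 46.63 ft³/s
Stations 1, 6 contribute zero (depth or velocity is 0).
Q = Σ qᵢ = 258.5 ft³/s

258 ft³/s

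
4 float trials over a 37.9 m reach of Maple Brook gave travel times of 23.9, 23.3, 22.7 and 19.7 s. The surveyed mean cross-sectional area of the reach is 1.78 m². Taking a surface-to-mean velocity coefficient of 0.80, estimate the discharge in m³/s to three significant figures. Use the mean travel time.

2.41 m³/s

t̄ = (23.9 + 23.3 + 22.7 + 19.7) / 4 = 22.4 s
v_surface = L / t̄ = 37.9 / 22.4 = 1.692 m/s
v_mean = 0.80 × 1.692 = 1.354 m/s
Q = A × v_mean = 1.78 × 1.354 = 2.409 m³/s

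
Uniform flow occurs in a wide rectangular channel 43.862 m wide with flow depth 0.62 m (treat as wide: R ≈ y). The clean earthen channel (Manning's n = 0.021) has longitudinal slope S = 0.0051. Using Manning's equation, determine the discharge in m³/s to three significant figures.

A = b·y = 43.862 × 0.62 = 27.19 m²
Wide channel: R ≈ y = 0.62 m
Q = (1/n)·A·R^(2/3)·S^(1/2) = (1/0.021) × 27.19 × 0.6200^(2/3) × 0.0051^(1/2) = 67.24 m³/s

67.2 m³/s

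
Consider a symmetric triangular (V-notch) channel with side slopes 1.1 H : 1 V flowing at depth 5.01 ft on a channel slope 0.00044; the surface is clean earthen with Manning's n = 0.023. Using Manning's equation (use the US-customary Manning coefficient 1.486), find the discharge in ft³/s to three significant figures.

56.5 ft³/s

A = z·y² = 1.1×5.01² = 27.61 ft²
P = 2y√(1+z²) = 2×5.01×√(1+1.1²) = 14.90 ft
R = A/P = 27.61/14.90 = 1.854 ft
Q = (1.486/n)·A·R^(2/3)·S^(1/2) = (1.486/0.023) × 27.61 × 1.854^(2/3) × 0.00044^(1/2) = 56.46 ft³/s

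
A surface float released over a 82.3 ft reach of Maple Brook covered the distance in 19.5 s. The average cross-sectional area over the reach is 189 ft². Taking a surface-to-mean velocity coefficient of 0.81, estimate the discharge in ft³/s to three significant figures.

646 ft³/s

v_surface = L / t̄ = 82.3 / 19.5 = 4.221 ft/s
v_mean = 0.81 × 4.221 = 3.419 ft/s
Q = A × v_mean = 189 × 3.419 = 646.1 ft³/s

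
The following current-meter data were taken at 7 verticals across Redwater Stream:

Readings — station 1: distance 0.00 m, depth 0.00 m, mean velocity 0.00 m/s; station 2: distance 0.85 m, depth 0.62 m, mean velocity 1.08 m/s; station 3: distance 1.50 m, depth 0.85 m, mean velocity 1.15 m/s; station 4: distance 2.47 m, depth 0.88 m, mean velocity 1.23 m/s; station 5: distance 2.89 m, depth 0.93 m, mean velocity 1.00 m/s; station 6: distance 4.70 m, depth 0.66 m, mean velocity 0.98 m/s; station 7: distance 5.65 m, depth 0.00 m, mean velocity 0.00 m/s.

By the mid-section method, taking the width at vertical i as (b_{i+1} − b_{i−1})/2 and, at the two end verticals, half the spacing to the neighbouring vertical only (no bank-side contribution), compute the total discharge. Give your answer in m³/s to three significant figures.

w_2 = (1.50 − 0.00)/2 = 0.75 m; q_2 = 1.08 × 0.62 × 0.75 = 0.5022 m³/s
w_3 = (2.47 − 0.85)/2 = 0.81 m; q_3 = 1.15 × 0.85 × 0.81 = 0.7918 m³/s
w_4 = (2.89 − 1.50)/2 = 0.695 m; q_4 = 1.23 × 0.88 × 0.695 = 0.7523 m³/s
w_5 = (4.70 − 2.47)/2 = 1.115 m; q_5 = 1.00 × 0.93 × 1.115 = 1.037 m³/s
w_6 = (5.65 − 2.89)/2 = 1.38 m; q_6 = 0.98 × 0.66 × 1.38 = 0.8926 m³/s
Stations 1, 7 contribute zero (depth or velocity is 0).
Q = Σ qᵢ = 3.976 m³/s

3.98 m³/s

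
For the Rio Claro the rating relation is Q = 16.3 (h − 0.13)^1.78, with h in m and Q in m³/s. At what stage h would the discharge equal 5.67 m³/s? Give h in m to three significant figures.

0.683 m

h − h₀ = (Q/C)^(1/b) = (5.67/16.3)^(1/1.78) = 0.5525 m
h = 0.13 + 0.5525 = 0.6825 m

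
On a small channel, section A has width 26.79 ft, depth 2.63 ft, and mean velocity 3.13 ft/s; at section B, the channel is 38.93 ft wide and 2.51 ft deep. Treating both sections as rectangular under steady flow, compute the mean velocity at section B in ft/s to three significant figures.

2.26 ft/s

Q = A₁V₁ = (26.79×2.63) × 3.13 = 220.5 ft³/s
A₂ = 38.93 × 2.51 = 97.71 ft²
V₂ = Q/A₂ = 220.5/97.71 = 2.257 ft/s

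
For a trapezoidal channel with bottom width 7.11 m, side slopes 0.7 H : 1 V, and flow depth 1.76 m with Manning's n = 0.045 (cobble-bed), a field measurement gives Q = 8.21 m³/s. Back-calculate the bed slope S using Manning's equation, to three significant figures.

A = (b + z·y)·y = (7.11 + 0.7×1.76)×1.76 = 14.68 m²
P = b + 2y√(1+z²) = 7.11 + 2×1.76×√(1+0.7²) = 11.41 m
R = A/P = 14.68/11.41 = 1.287 m
S = (Q·n / (1·A·R^(2/3)))² = (8.21×0.045 / (1×14.68×1.183))² = 0.0004523

0.000452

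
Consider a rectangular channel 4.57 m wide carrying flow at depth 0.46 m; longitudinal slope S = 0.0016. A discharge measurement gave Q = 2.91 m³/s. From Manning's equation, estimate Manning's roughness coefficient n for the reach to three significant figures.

0.0152

A = b·y = 4.57 × 0.46 = 2.102 m²
P = b + 2y = 4.57 + 2×0.46 = 5.490 m
R = A/P = 2.102/5.490 = 0.3829 m
n = (1/Q)·A·R^(2/3)·S^(1/2) = (1/2.91) × 2.102 × 0.5273 × 0.04000 = 0.01524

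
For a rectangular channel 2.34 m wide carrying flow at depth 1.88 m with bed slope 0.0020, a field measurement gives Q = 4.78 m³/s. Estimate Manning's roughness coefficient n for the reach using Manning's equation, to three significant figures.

0.0331

A = b·y = 2.34 × 1.88 = 4.399 m²
P = b + 2y = 2.34 + 2×1.88 = 6.100 m
R = A/P = 4.399/6.100 = 0.7212 m
n = (1/Q)·A·R^(2/3)·S^(1/2) = (1/4.78) × 4.399 × 0.8042 × 0.04472 = 0.03310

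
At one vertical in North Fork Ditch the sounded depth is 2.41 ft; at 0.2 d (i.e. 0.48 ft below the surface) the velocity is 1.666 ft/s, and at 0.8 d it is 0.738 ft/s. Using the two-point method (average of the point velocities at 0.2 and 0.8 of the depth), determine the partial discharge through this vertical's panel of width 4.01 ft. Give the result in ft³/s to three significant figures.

11.6 ft³/s

v̄ = (1.666 + 0.738) / 2 = 1.202 ft/s
q = v̄ × d × w = 1.202 × 2.41 × 4.01 = 11.62 ft³/s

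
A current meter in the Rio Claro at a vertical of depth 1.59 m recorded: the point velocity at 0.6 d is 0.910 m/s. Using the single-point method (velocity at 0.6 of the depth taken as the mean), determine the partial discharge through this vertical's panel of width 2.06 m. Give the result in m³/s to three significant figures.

v̄ = v₀.₆ = 0.910 m/s
q = v̄ × d × w = 0.9100 × 1.59 × 2.06 = 2.981 m³/s

2.98 m³/s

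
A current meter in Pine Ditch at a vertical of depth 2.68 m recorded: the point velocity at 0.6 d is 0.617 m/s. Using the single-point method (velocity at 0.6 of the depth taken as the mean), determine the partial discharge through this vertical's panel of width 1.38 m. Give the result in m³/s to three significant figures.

2.28 m³/s

v̄ = v₀.₆ = 0.617 m/s
q = v̄ × d × w = 0.6170 × 2.68 × 1.38 = 2.282 m³/s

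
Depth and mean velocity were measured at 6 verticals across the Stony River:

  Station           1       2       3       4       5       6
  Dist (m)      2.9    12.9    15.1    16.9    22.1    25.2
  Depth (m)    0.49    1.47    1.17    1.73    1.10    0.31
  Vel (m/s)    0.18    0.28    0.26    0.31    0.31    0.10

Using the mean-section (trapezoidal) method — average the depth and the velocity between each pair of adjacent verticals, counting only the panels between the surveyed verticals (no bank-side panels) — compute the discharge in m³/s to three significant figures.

6.51 m³/s

Panel 1-2: Δb = 10 m, d̄ = (0.49+1.47)/2 = 0.98, v̄ = (0.18+0.28)/2 = 0.23 → q = 10×0.98×0.23 = 2.254 m³/s
Panel 2-3: Δb = 2.2 m, d̄ = (1.47+1.17)/2 = 1.32, v̄ = (0.28+0.26)/2 = 0.27 → q = 2.2×1.32×0.27 = 0.7841 m³/s
Panel 3-4: Δb = 1.8 m, d̄ = (1.17+1.73)/2 = 1.45, v̄ = (0.26+0.31)/2 = 0.285 → q = 1.8×1.45×0.285 = 0.7439 m³/s
Panel 4-5: Δb = 5.2 m, d̄ = (1.73+1.10)/2 = 1.415, v̄ = (0.31+0.31)/2 = 0.31 → q = 5.2×1.415×0.31 = 2.281 m³/s
Panel 5-6: Δb = 3.1 m, d̄ = (1.10+0.31)/2 = 0.705, v̄ = (0.31+0.10)/2 = 0.205 → q = 3.1×0.705×0.205 = 0.4480 m³/s
Q = Σ q = 6.511 m³/s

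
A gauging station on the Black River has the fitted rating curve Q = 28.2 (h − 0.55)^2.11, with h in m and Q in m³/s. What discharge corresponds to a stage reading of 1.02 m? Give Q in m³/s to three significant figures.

Q = 28.2 × (1.02 − 0.55)^2.11 = 28.2 × 0.47^2.11 = 5.733 m³/s

5.73 m³/s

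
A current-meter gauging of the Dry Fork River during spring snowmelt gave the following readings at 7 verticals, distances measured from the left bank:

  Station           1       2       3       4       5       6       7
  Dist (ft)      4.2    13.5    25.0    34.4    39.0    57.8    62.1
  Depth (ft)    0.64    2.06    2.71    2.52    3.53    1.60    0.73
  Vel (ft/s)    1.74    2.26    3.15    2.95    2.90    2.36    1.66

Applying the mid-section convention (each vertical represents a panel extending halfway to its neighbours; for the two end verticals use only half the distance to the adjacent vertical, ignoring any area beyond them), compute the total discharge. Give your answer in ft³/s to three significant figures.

w_1 = (13.5 − 4.2)/2 = 4.65 ft; q_1 = 1.74 × 0.64 × 4.65 = 5.178 ft³/s
w_2 = (25.0 − 4.2)/2 = 10.4 ft; q_2 = 2.26 × 2.06 × 10.4 = 48.42 ft³/s
w_3 = (34.4 − 13.5)/2 = 10.45 ft; q_3 = 3.15 × 2.71 × 10.45 = 89.21 ft³/s
w_4 = (39.0 − 25.0)/2 = 7 ft; q_4 = 2.95 × 2.52 × 7 = 52.04 ft³/s
w_5 = (57.8 − 34.4)/2 = 11.7 ft; q_5 = 2.90 × 3.53 × 11.7 = 119.8 ft³/s
w_6 = (62.1 − 39.0)/2 = 11.55 ft; q_6 = 2.36 × 1.60 × 11.55 = 43.61 ft³/s
w_7 = (62.1 − 57.8)/2 = 2.15 ft; q_7 = 1.66 × 0.73 × 2.15 = 2.605 ft³/s
Q = Σ qᵢ = 360.8 ft³/s

361 ft³/s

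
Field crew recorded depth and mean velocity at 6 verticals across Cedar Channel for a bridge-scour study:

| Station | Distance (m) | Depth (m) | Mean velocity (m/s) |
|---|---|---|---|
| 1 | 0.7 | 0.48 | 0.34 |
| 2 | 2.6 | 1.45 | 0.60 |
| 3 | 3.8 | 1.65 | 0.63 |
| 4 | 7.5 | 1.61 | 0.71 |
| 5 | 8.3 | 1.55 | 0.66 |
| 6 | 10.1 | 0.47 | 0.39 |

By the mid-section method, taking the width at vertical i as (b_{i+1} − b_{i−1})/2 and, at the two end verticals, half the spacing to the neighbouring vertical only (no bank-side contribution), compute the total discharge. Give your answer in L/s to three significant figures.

w_1 = (2.6 − 0.7)/2 = 0.95 m; q_1 = 0.34 × 0.48 × 0.95 = 0.1550 m³/s
w_2 = (3.8 − 0.7)/2 = 1.55 m; q_2 = 0.60 × 1.45 × 1.55 = 1.349 m³/s
w_3 = (7.5 − 2.6)/2 = 2.45 m; q_3 = 0.63 × 1.65 × 2.45 = 2.547 m³/s
w_4 = (8.3 − 3.8)/2 = 2.25 m; q_4 = 0.71 × 1.61 × 2.25 = 2.572 m³/s
w_5 = (10.1 − 7.5)/2 = 1.3 m; q_5 = 0.66 × 1.55 × 1.3 = 1.330 m³/s
w_6 = (10.1 − 8.3)/2 = 0.9 m; q_6 = 0.39 × 0.47 × 0.9 = 0.1650 m³/s
Q = Σ qᵢ = 8.117 m³/s
= 8.117 × 1000 = 8117 L/s

8120 L/s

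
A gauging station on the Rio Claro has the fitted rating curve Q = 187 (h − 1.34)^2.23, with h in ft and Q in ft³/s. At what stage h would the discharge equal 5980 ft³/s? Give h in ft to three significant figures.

6.07 ft

h − h₀ = (Q/C)^(1/b) = (5980/187)^(1/2.23) = 4.730 ft
h = 1.34 + 4.730 = 6.070 ft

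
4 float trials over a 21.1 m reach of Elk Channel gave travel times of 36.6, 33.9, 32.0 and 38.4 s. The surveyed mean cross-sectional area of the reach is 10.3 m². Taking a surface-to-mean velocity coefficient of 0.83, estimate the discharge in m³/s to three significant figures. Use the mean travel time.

5.12 m³/s

t̄ = (36.6 + 33.9 + 32.0 + 38.4) / 4 = 35.225 s
v_surface = L / t̄ = 21.1 / 35.225 = 0.5990 m/s
v_mean = 0.83 × 0.5990 = 0.4972 m/s
Q = A × v_mean = 10.3 × 0.4972 = 5.121 m³/s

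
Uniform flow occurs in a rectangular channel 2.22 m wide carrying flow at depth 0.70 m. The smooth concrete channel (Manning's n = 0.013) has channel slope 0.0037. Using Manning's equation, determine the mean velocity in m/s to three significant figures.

A = b·y = 2.22 × 0.70 = 1.554 m²
P = b + 2y = 2.22 + 2×0.70 = 3.620 m
R = A/P = 1.554/3.620 = 0.4293 m
Q = (1/n)·A·R^(2/3)·S^(1/2) = (1/0.013) × 1.554 × 0.4293^(2/3) × 0.0037^(1/2) = 4.138 m³/s
V = Q/A = 4.138/1.554 = 2.663 m/s

2.66 m/s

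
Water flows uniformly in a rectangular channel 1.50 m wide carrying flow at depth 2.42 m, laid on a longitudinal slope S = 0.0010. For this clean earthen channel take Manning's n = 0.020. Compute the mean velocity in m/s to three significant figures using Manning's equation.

A = b·y = 1.50 × 2.42 = 3.630 m²
P = b + 2y = 1.50 + 2×2.42 = 6.340 m
R = A/P = 3.630/6.340 = 0.5726 m
Q = (1/n)·A·R^(2/3)·S^(1/2) = (1/0.020) × 3.630 × 0.5726^(2/3) × 0.0010^(1/2) = 3.958 m³/s
V = Q/A = 3.958/3.630 = 1.090 m/s

1.09 m/s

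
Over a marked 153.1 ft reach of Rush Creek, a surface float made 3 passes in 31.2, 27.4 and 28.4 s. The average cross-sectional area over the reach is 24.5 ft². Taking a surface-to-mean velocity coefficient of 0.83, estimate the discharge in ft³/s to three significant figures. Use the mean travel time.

t̄ = (31.2 + 27.4 + 28.4) / 3 = 29 s
v_surface = L / t̄ = 153.1 / 29 = 5.279 ft/s
v_mean = 0.83 × 5.279 = 4.382 ft/s
Q = A × v_mean = 24.5 × 4.382 = 107.4 ft³/s

107 ft³/s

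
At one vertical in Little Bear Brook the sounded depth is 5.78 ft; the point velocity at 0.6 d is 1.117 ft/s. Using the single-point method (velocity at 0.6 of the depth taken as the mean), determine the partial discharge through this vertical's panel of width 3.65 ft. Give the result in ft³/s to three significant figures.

v̄ = v₀.₆ = 1.117 ft/s
q = v̄ × d × w = 1.117 × 5.78 × 3.65 = 23.57 ft³/s

23.6 ft³/s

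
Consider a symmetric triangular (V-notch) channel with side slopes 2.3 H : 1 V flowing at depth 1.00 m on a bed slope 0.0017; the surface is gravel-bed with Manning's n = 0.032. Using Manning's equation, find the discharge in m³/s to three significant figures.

A = z·y² = 2.3×1.00² = 2.300 m²
P = 2y√(1+z²) = 2×1.00×√(1+2.3²) = 5.016 m
R = A/P = 2.300/5.016 = 0.4585 m
Q = (1/n)·A·R^(2/3)·S^(1/2) = (1/0.032) × 2.300 × 0.4585^(2/3) × 0.0017^(1/2) = 1.762 m³/s

1.76 m³/s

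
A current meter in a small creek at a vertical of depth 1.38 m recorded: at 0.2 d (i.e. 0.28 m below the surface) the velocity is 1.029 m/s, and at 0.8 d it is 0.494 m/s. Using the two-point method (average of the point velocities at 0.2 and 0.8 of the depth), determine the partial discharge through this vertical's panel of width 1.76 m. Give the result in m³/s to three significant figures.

v̄ = (1.029 + 0.494) / 2 = 0.7615 m/s
q = v̄ × d × w = 0.7615 × 1.38 × 1.76 = 1.850 m³/s

1.85 m³/s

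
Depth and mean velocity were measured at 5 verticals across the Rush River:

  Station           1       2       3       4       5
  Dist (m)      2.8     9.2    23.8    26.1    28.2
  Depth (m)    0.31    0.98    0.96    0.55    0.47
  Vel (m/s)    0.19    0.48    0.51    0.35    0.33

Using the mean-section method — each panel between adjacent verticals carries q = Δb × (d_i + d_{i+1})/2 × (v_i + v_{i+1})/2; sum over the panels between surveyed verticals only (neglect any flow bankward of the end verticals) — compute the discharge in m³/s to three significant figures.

Panel 1-2: Δb = 6.4 m, d̄ = (0.31+0.98)/2 = 0.645, v̄ = (0.19+0.48)/2 = 0.335 → q = 6.4×0.645×0.335 = 1.383 m³/s
Panel 2-3: Δb = 14.6 m, d̄ = (0.98+0.96)/2 = 0.97, v̄ = (0.48+0.51)/2 = 0.495 → q = 14.6×0.97×0.495 = 7.010 m³/s
Panel 3-4: Δb = 2.3 m, d̄ = (0.96+0.55)/2 = 0.755, v̄ = (0.51+0.35)/2 = 0.43 → q = 2.3×0.755×0.43 = 0.7467 m³/s
Panel 4-5: Δb = 2.1 m, d̄ = (0.55+0.47)/2 = 0.51, v̄ = (0.35+0.33)/2 = 0.34 → q = 2.1×0.51×0.34 = 0.3641 m³/s
Q = Σ q = 9.504 m³/s

9.50 m³/s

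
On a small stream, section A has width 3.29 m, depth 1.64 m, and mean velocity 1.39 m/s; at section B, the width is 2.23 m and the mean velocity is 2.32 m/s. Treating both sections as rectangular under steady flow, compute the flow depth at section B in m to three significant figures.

Q = A₁V₁ = (3.29×1.64) × 1.39 = 7.500 m³/s
d₂ = Q/(b₂ V₂) = 7.500/(2.23×2.32) = 1.450 m

1.45 m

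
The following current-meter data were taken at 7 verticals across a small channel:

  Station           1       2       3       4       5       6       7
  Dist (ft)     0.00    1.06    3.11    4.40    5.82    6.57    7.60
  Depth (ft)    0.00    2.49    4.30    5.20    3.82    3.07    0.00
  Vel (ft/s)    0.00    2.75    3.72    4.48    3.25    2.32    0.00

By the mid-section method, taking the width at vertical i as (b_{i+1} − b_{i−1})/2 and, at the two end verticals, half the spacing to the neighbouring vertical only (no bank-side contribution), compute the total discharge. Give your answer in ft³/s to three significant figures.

88.7 ft³/s

w_2 = (3.11 − 0.00)/2 = 1.555 ft; q_2 = 2.75 × 2.49 × 1.555 = 10.65 ft³/s
w_3 = (4.40 − 1.06)/2 = 1.67 ft; q_3 = 3.72 × 4.30 × 1.67 = 26.71 ft³/s
w_4 = (5.82 − 3.11)/2 = 1.355 ft; q_4 = 4.48 × 5.20 × 1.355 = 31.57 ft³/s
w_5 = (6.57 − 4.40)/2 = 1.085 ft; q_5 = 3.25 × 3.82 × 1.085 = 13.47 ft³/s
w_6 = (7.60 − 5.82)/2 = 0.89 ft; q_6 = 2.32 × 3.07 × 0.89 = 6.339 ft³/s
Stations 1, 7 contribute zero (depth or velocity is 0).
Q = Σ qᵢ = 88.74 ft³/s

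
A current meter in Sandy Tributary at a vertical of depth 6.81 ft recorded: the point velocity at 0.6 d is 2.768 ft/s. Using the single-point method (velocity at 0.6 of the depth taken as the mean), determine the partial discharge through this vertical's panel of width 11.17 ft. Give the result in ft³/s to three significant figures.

v̄ = v₀.₆ = 2.768 ft/s
q = v̄ × d × w = 2.768 × 6.81 × 11.17 = 210.6 ft³/s

211 ft³/s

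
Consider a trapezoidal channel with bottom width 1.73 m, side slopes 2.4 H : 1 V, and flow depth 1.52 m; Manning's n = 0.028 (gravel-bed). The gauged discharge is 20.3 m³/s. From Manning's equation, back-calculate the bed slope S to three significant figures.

A = (b + z·y)·y = (1.73 + 2.4×1.52)×1.52 = 8.175 m²
P = b + 2y√(1+z²) = 1.73 + 2×1.52×√(1+2.4²) = 9.634 m
R = A/P = 8.175/9.634 = 0.8485 m
S = (Q·n / (1·A·R^(2/3)))² = (20.3×0.028 / (1×8.175×0.8963))² = 0.006019

0.00602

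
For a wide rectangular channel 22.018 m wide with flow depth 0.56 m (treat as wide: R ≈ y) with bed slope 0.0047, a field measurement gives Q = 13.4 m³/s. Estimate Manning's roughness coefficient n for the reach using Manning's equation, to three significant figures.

0.0429

A = b·y = 22.018 × 0.56 = 12.33 m²
Wide channel: R ≈ y = 0.56 m
n = (1/Q)·A·R^(2/3)·S^(1/2) = (1/13.4) × 12.33 × 0.6794 × 0.06856 = 0.04286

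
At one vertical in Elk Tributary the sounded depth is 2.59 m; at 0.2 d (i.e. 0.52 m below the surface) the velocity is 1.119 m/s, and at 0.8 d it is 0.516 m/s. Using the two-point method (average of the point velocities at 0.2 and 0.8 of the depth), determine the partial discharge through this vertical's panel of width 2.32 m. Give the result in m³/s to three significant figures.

v̄ = (1.119 + 0.516) / 2 = 0.8175 m/s
q = v̄ × d × w = 0.8175 × 2.59 × 2.32 = 4.912 m³/s

4.91 m³/s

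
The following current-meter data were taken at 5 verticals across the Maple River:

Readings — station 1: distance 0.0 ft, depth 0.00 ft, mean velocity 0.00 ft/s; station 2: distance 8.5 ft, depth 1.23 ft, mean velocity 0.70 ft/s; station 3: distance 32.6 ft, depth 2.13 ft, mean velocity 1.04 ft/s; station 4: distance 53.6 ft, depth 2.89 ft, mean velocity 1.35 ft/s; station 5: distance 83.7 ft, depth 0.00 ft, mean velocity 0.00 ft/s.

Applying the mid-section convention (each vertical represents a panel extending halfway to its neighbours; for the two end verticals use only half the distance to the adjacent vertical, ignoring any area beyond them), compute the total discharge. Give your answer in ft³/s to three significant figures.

164 ft³/s

w_2 = (32.6 − 0.0)/2 = 16.3 ft; q_2 = 0.70 × 1.23 × 16.3 = 14.03 ft³/s
w_3 = (53.6 − 8.5)/2 = 22.55 ft; q_3 = 1.04 × 2.13 × 22.55 = 49.95 ft³/s
w_4 = (83.7 − 32.6)/2 = 25.55 ft; q_4 = 1.35 × 2.89 × 25.55 = 99.68 ft³/s
Stations 1, 5 contribute zero (depth or velocity is 0).
Q = Σ qᵢ = 163.7 ft³/s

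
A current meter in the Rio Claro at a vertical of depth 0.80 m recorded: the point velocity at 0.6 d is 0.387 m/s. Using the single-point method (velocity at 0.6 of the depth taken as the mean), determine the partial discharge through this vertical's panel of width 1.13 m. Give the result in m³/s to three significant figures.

0.350 m³/s

v̄ = v₀.₆ = 0.387 m/s
q = v̄ × d × w = 0.3870 × 0.80 × 1.13 = 0.3498 m³/s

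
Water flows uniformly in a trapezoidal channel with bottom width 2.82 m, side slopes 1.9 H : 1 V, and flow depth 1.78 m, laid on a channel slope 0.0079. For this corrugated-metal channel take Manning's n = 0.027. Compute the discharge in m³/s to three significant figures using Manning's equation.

A = (b + z·y)·y = (2.82 + 1.9×1.78)×1.78 = 11.04 m²
P = b + 2y√(1+z²) = 2.82 + 2×1.78×√(1+1.9²) = 10.46 m
R = A/P = 11.04/10.46 = 1.055 m
Q = (1/n)·A·R^(2/3)·S^(1/2) = (1/0.027) × 11.04 × 1.055^(2/3) × 0.0079^(1/2) = 37.66 m³/s

37.7 m³/s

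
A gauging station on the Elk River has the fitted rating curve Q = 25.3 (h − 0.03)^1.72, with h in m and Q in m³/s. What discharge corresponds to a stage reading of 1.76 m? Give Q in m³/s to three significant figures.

64.9 m³/s

Q = 25.3 × (1.76 − 0.03)^1.72 = 25.3 × 1.73^1.72 = 64.95 m³/s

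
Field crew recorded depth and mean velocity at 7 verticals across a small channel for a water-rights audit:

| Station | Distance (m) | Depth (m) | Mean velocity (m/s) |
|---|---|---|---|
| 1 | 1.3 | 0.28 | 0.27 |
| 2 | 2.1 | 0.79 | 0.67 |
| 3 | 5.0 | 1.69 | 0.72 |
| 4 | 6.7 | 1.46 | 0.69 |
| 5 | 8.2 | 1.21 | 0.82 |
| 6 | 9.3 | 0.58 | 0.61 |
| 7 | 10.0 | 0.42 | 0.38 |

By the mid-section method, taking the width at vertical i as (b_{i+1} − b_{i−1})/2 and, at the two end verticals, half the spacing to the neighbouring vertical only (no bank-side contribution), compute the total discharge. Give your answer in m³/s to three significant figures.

w_1 = (2.1 − 1.3)/2 = 0.4 m; q_1 = 0.27 × 0.28 × 0.4 = 0.03024 m³/s
w_2 = (5.0 − 1.3)/2 = 1.85 m; q_2 = 0.67 × 0.79 × 1.85 = 0.9792 m³/s
w_3 = (6.7 − 2.1)/2 = 2.3 m; q_3 = 0.72 × 1.69 × 2.3 = 2.799 m³/s
w_4 = (8.2 − 5.0)/2 = 1.6 m; q_4 = 0.69 × 1.46 × 1.6 = 1.612 m³/s
w_5 = (9.3 − 6.7)/2 = 1.3 m; q_5 = 0.82 × 1.21 × 1.3 = 1.290 m³/s
w_6 = (10.0 − 8.2)/2 = 0.9 m; q_6 = 0.61 × 0.58 × 0.9 = 0.3184 m³/s
w_7 = (10.0 − 9.3)/2 = 0.35 m; q_7 = 0.38 × 0.42 × 0.35 = 0.05586 m³/s
Q = Σ qᵢ = 7.084 m³/s

7.08 m³/s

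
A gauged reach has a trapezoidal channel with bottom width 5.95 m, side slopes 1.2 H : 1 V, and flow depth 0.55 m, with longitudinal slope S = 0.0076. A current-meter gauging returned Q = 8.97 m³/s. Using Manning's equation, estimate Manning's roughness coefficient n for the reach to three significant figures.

0.0215

A = (b + z·y)·y = (5.95 + 1.2×0.55)×0.55 = 3.636 m²
P = b + 2y√(1+z²) = 5.95 + 2×0.55×√(1+1.2²) = 7.668 m
R = A/P = 3.636/7.668 = 0.4741 m
n = (1/Q)·A·R^(2/3)·S^(1/2) = (1/8.97) × 3.636 × 0.6080 × 0.08718 = 0.02148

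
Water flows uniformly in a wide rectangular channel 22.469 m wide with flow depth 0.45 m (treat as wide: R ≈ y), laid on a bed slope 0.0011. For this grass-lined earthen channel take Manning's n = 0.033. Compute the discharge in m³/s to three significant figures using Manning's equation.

A = b·y = 22.469 × 0.45 = 10.11 m²
Wide channel: R ≈ y = 0.45 m
Q = (1/n)·A·R^(2/3)·S^(1/2) = (1/0.033) × 10.11 × 0.4500^(2/3) × 0.0011^(1/2) = 5.967 m³/s

5.97 m³/s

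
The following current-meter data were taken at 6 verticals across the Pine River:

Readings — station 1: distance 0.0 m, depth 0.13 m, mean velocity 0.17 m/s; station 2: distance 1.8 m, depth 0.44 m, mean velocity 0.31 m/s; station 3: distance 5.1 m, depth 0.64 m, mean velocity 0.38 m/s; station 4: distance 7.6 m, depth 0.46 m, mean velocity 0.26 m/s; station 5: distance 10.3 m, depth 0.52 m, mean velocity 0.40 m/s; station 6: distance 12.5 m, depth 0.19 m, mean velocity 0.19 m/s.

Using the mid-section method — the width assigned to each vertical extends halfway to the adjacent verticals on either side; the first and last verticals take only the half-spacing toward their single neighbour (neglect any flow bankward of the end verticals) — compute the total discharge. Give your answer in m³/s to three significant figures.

w_1 = (1.8 − 0.0)/2 = 0.9 m; q_1 = 0.17 × 0.13 × 0.9 = 0.01989 m³/s
w_2 = (5.1 − 0.0)/2 = 2.55 m; q_2 = 0.31 × 0.44 × 2.55 = 0.3478 m³/s
w_3 = (7.6 − 1.8)/2 = 2.9 m; q_3 = 0.38 × 0.64 × 2.9 = 0.7053 m³/s
w_4 = (10.3 − 5.1)/2 = 2.6 m; q_4 = 0.26 × 0.46 × 2.6 = 0.3110 m³/s
w_5 = (12.5 − 7.6)/2 = 2.45 m; q_5 = 0.40 × 0.52 × 2.45 = 0.5096 m³/s
w_6 = (12.5 − 10.3)/2 = 1.1 m; q_6 = 0.19 × 0.19 × 1.1 = 0.03971 m³/s
Q = Σ qᵢ = 1.933 m³/s

1.93 m³/s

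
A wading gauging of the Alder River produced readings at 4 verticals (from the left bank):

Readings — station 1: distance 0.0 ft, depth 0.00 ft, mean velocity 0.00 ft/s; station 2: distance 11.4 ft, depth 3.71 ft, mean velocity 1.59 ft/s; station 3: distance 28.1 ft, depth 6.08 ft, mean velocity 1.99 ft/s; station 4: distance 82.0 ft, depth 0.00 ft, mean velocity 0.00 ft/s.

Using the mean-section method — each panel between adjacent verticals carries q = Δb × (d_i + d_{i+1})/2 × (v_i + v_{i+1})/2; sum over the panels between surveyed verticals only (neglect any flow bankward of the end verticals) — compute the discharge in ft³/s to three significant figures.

Panel 1-2: Δb = 11.4 ft, d̄ = (0.00+3.71)/2 = 1.855, v̄ = (0.00+1.59)/2 = 0.795 → q = 11.4×1.855×0.795 = 16.81 ft³/s
Panel 2-3: Δb = 16.7 ft, d̄ = (3.71+6.08)/2 = 4.895, v̄ = (1.59+1.99)/2 = 1.79 → q = 16.7×4.895×1.79 = 146.3 ft³/s
Panel 3-4: Δb = 53.9 ft, d̄ = (6.08+0.00)/2 = 3.04, v̄ = (1.99+0.00)/2 = 0.995 → q = 53.9×3.04×0.995 = 163.0 ft³/s
Q = Σ q = 326.2 ft³/s

326 ft³/s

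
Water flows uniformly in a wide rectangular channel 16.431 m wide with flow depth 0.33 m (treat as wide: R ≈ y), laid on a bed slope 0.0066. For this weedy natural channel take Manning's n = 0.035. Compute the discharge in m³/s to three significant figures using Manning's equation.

6.01 m³/s

A = b·y = 16.431 × 0.33 = 5.422 m²
Wide channel: R ≈ y = 0.33 m
Q = (1/n)·A·R^(2/3)·S^(1/2) = (1/0.035) × 5.422 × 0.3300^(2/3) × 0.0066^(1/2) = 6.010 m³/s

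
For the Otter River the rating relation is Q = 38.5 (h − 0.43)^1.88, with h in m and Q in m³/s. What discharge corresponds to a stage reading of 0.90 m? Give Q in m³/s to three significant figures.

Q = 38.5 × (0.90 − 0.43)^1.88 = 38.5 × 0.47^1.88 = 9.311 m³/s

9.31 m³/s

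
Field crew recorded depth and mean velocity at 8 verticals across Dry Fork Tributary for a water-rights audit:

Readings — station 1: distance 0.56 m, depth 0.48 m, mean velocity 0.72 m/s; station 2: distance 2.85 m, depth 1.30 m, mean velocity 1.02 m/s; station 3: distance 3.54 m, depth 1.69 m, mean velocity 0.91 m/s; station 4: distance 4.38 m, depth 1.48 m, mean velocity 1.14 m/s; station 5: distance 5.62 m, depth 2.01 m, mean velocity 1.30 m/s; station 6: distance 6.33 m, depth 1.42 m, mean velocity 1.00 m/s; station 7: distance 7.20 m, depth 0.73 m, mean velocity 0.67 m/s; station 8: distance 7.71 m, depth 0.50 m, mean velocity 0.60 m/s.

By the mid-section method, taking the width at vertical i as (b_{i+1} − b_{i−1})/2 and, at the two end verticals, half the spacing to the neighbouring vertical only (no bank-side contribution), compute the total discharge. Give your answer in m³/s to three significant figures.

w_1 = (2.85 − 0.56)/2 = 1.145 m; q_1 = 0.72 × 0.48 × 1.145 = 0.3957 m³/s
w_2 = (3.54 − 0.56)/2 = 1.49 m; q_2 = 1.02 × 1.30 × 1.49 = 1.976 m³/s
w_3 = (4.38 − 2.85)/2 = 0.765 m; q_3 = 0.91 × 1.69 × 0.765 = 1.176 m³/s
w_4 = (5.62 − 3.54)/2 = 1.04 m; q_4 = 1.14 × 1.48 × 1.04 = 1.755 m³/s
w_5 = (6.33 − 4.38)/2 = 0.975 m; q_5 = 1.30 × 2.01 × 0.975 = 2.548 m³/s
w_6 = (7.20 − 5.62)/2 = 0.79 m; q_6 = 1.00 × 1.42 × 0.79 = 1.122 m³/s
w_7 = (7.71 − 6.33)/2 = 0.69 m; q_7 = 0.67 × 0.73 × 0.69 = 0.3375 m³/s
w_8 = (7.71 − 7.20)/2 = 0.255 m; q_8 = 0.60 × 0.50 × 0.255 = 0.07650 m³/s
Q = Σ qᵢ = 9.386 m³/s

9.39 m³/s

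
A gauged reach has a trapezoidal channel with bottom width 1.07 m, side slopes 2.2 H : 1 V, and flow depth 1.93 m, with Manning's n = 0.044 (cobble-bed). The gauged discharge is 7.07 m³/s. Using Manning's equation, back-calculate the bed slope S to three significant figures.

A = (b + z·y)·y = (1.07 + 2.2×1.93)×1.93 = 10.26 m²
P = b + 2y√(1+z²) = 1.07 + 2×1.93×√(1+2.2²) = 10.40 m
R = A/P = 10.26/10.40 = 0.9867 m
S = (Q·n / (1·A·R^(2/3)))² = (7.07×0.044 / (1×10.26×0.9911))² = 0.0009359

0.000936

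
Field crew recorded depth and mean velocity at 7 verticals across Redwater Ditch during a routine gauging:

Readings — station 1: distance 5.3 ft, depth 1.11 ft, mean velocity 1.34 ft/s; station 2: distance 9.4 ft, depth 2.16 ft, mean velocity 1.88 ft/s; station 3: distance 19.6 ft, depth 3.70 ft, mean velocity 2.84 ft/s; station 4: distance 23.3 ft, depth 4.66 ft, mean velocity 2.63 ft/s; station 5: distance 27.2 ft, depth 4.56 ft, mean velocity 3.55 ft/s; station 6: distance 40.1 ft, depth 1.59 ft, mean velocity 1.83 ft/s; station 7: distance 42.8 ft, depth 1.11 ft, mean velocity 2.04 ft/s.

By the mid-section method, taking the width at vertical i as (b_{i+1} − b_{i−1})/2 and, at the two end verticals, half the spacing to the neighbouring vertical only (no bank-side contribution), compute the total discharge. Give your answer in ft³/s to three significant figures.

313 ft³/s

w_1 = (9.4 − 5.3)/2 = 2.05 ft; q_1 = 1.34 × 1.11 × 2.05 = 3.049 ft³/s
w_2 = (19.6 − 5.3)/2 = 7.15 ft; q_2 = 1.88 × 2.16 × 7.15 = 29.03 ft³/s
w_3 = (23.3 − 9.4)/2 = 6.95 ft; q_3 = 2.84 × 3.70 × 6.95 = 73.03 ft³/s
w_4 = (27.2 − 19.6)/2 = 3.8 ft; q_4 = 2.63 × 4.66 × 3.8 = 46.57 ft³/s
w_5 = (40.1 − 23.3)/2 = 8.4 ft; q_5 = 3.55 × 4.56 × 8.4 = 136.0 ft³/s
w_6 = (42.8 − 27.2)/2 = 7.8 ft; q_6 = 1.83 × 1.59 × 7.8 = 22.70 ft³/s
w_7 = (42.8 − 40.1)/2 = 1.35 ft; q_7 = 2.04 × 1.11 × 1.35 = 3.057 ft³/s
Q = Σ qᵢ = 313.4 ft³/s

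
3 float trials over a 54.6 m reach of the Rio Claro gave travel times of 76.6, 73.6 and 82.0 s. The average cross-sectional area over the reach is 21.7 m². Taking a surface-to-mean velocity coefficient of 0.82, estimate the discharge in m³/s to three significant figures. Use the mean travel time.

12.6 m³/s

t̄ = (76.6 + 73.6 + 82.0) / 3 = 77.4 s
v_surface = L / t̄ = 54.6 / 77.4 = 0.7054 m/s
v_mean = 0.82 × 0.7054 = 0.5784 m/s
Q = A × v_mean = 21.7 × 0.5784 = 12.55 m³/s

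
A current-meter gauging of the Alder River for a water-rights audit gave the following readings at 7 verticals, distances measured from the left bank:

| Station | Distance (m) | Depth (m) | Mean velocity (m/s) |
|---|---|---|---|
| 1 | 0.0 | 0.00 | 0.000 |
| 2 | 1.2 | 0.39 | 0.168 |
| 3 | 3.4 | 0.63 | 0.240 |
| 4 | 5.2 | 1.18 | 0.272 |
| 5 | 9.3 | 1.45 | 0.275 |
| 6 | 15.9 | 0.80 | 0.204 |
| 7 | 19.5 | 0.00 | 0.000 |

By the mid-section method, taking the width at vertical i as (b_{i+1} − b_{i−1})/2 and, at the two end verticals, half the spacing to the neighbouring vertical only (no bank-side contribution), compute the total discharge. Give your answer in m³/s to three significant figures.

4.33 m³/s

w_2 = (3.4 − 0.0)/2 = 1.7 m; q_2 = 0.168 × 0.39 × 1.7 = 0.1114 m³/s
w_3 = (5.2 − 1.2)/2 = 2 m; q_3 = 0.240 × 0.63 × 2 = 0.3024 m³/s
w_4 = (9.3 − 3.4)/2 = 2.95 m; q_4 = 0.272 × 1.18 × 2.95 = 0.9468 m³/s
w_5 = (15.9 − 5.2)/2 = 5.35 m; q_5 = 0.275 × 1.45 × 5.35 = 2.133 m³/s
w_6 = (19.5 − 9.3)/2 = 5.1 m; q_6 = 0.204 × 0.80 × 5.1 = 0.8323 m³/s
Stations 1, 7 contribute zero (depth or velocity is 0).
Q = Σ qᵢ = 4.326 m³/s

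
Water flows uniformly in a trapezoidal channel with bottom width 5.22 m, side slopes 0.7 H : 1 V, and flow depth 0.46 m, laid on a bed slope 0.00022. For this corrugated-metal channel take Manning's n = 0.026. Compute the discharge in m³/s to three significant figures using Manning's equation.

A = (b + z·y)·y = (5.22 + 0.7×0.46)×0.46 = 2.549 m²
P = b + 2y√(1+z²) = 5.22 + 2×0.46×√(1+0.7²) = 6.343 m
R = A/P = 2.549/6.343 = 0.4019 m
Q = (1/n)·A·R^(2/3)·S^(1/2) = (1/0.026) × 2.549 × 0.4019^(2/3) × 0.00022^(1/2) = 0.7920 m³/s

0.792 m³/s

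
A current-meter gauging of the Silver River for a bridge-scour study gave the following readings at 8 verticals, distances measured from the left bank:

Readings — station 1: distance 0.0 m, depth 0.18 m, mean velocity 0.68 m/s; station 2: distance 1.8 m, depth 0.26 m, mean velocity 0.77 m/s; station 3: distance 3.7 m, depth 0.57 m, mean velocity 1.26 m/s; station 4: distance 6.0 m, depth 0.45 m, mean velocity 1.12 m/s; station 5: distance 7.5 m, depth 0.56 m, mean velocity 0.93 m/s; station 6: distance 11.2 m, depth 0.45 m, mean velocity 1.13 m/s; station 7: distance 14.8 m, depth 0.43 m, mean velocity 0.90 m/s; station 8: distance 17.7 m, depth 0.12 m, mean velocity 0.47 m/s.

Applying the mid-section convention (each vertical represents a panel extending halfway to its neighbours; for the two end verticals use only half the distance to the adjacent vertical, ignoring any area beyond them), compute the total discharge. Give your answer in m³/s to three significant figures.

w_1 = (1.8 − 0.0)/2 = 0.9 m; q_1 = 0.68 × 0.18 × 0.9 = 0.1102 m³/s
w_2 = (3.7 − 0.0)/2 = 1.85 m; q_2 = 0.77 × 0.26 × 1.85 = 0.3704 m³/s
w_3 = (6.0 − 1.8)/2 = 2.1 m; q_3 = 1.26 × 0.57 × 2.1 = 1.508 m³/s
w_4 = (7.5 − 3.7)/2 = 1.9 m; q_4 = 1.12 × 0.45 × 1.9 = 0.9576 m³/s
w_5 = (11.2 − 6.0)/2 = 2.6 m; q_5 = 0.93 × 0.56 × 2.6 = 1.354 m³/s
w_6 = (14.8 − 7.5)/2 = 3.65 m; q_6 = 1.13 × 0.45 × 3.65 = 1.856 m³/s
w_7 = (17.7 − 11.2)/2 = 3.25 m; q_7 = 0.90 × 0.43 × 3.25 = 1.258 m³/s
w_8 = (17.7 − 14.8)/2 = 1.45 m; q_8 = 0.47 × 0.12 × 1.45 = 0.08178 m³/s
Q = Σ qᵢ = 7.496 m³/s

7.50 m³/s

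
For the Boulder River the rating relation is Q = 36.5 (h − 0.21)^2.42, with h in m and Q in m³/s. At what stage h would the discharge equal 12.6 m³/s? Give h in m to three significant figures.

h − h₀ = (Q/C)^(1/b) = (12.6/36.5)^(1/2.42) = 0.6444 m
h = 0.21 + 0.6444 = 0.8544 m

0.854 m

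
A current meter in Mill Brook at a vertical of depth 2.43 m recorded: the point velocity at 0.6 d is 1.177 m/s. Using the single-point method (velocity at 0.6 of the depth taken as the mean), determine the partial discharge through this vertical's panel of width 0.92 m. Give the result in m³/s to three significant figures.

2.63 m³/s

v̄ = v₀.₆ = 1.177 m/s
q = v̄ × d × w = 1.177 × 2.43 × 0.92 = 2.631 m³/s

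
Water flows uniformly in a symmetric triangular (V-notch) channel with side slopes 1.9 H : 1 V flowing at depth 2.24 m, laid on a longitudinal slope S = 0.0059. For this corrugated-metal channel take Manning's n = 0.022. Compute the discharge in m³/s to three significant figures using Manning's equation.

A = z·y² = 1.9×2.24² = 9.533 m²
P = 2y√(1+z²) = 2×2.24×√(1+1.9²) = 9.619 m
R = A/P = 9.533/9.619 = 0.9911 m
Q = (1/n)·A·R^(2/3)·S^(1/2) = (1/0.022) × 9.533 × 0.9911^(2/3) × 0.0059^(1/2) = 33.09 m³/s

33.1 m³/s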